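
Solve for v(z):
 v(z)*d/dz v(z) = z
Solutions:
 v(z) = -sqrt(C1 + z^2)
 v(z) = sqrt(C1 + z^2)


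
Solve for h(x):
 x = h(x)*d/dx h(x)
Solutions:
 h(x) = -sqrt(C1 + x^2)
 h(x) = sqrt(C1 + x^2)


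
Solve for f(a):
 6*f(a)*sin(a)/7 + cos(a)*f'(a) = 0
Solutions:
 f(a) = C1*cos(a)^(6/7)


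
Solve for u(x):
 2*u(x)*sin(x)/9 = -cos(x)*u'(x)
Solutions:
 u(x) = C1*cos(x)^(2/9)


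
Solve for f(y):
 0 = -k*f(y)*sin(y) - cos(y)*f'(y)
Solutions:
 f(y) = C1*exp(k*log(cos(y)))


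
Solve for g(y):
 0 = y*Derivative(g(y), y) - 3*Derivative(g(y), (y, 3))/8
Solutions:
 g(y) = C1 + Integral(C2*airyai(2*3^(2/3)*y/3) + C3*airybi(2*3^(2/3)*y/3), y)


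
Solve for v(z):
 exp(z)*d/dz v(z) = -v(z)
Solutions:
 v(z) = C1*exp(exp(-z))


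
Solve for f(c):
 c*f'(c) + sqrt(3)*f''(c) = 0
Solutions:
 f(c) = C1 + C2*erf(sqrt(2)*3^(3/4)*c/6)


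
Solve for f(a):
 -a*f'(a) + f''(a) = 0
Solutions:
 f(a) = C1 + C2*erfi(sqrt(2)*a/2)


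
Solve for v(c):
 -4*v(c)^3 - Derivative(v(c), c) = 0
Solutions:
 v(c) = -sqrt(2)*sqrt(-1/(C1 - 4*c))/2
 v(c) = sqrt(2)*sqrt(-1/(C1 - 4*c))/2


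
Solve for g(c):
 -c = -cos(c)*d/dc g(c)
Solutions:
 g(c) = C1 + Integral(c/cos(c), c)


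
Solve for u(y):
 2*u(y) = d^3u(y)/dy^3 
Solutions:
 u(y) = C3*exp(2^(1/3)*y) + (C1*sin(2^(1/3)*sqrt(3)*y/2) + C2*cos(2^(1/3)*sqrt(3)*y/2))*exp(-2^(1/3)*y/2)


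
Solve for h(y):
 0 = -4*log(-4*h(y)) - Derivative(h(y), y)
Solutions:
 Integral(1/(log(-_y) + 2*log(2)), (_y, h(y)))/4 = C1 - y


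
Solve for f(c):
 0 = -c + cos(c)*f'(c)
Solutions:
 f(c) = C1 + Integral(c/cos(c), c)


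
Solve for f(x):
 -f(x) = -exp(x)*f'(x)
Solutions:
 f(x) = C1*exp(-exp(-x))


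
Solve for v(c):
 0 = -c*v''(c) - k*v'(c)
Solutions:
 v(c) = C1 + c^(1 - re(k))*(C2*sin(log(c)*Abs(im(k))) + C3*cos(log(c)*im(k)))


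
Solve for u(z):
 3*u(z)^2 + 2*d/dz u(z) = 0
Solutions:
 u(z) = 2/(C1 + 3*z)


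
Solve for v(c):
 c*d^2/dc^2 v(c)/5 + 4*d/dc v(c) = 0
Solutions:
 v(c) = C1 + C2/c^19


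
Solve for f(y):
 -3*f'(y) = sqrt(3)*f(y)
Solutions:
 f(y) = C1*exp(-sqrt(3)*y/3)


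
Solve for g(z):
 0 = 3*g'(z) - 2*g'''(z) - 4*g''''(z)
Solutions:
 g(z) = C1 + C2*exp(-z*((9*sqrt(79) + 80)^(-1/3) + 2 + (9*sqrt(79) + 80)^(1/3))/12)*sin(sqrt(3)*z*(-(9*sqrt(79) + 80)^(1/3) + (9*sqrt(79) + 80)^(-1/3))/12) + C3*exp(-z*((9*sqrt(79) + 80)^(-1/3) + 2 + (9*sqrt(79) + 80)^(1/3))/12)*cos(sqrt(3)*z*(-(9*sqrt(79) + 80)^(1/3) + (9*sqrt(79) + 80)^(-1/3))/12) + C4*exp(z*(-1 + (9*sqrt(79) + 80)^(-1/3) + (9*sqrt(79) + 80)^(1/3))/6)


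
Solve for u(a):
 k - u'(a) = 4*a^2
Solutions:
 u(a) = C1 - 4*a^3/3 + a*k


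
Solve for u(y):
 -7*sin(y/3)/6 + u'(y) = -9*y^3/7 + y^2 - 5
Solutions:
 u(y) = C1 - 9*y^4/28 + y^3/3 - 5*y - 7*cos(y/3)/2


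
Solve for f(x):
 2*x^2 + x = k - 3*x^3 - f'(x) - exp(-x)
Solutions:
 f(x) = C1 + k*x - 3*x^4/4 - 2*x^3/3 - x^2/2 + exp(-x)


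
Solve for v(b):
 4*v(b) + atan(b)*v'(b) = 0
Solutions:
 v(b) = C1*exp(-4*Integral(1/atan(b), b))


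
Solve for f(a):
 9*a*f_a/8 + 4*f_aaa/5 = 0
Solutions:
 f(a) = C1 + Integral(C2*airyai(-90^(1/3)*a/4) + C3*airybi(-90^(1/3)*a/4), a)


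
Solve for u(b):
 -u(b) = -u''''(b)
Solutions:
 u(b) = C1*exp(-b) + C2*exp(b) + C3*sin(b) + C4*cos(b)


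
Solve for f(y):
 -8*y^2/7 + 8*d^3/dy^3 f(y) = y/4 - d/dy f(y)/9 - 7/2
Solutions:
 f(y) = C1 + C2*sin(sqrt(2)*y/12) + C3*cos(sqrt(2)*y/12) + 24*y^3/7 + 9*y^2/8 - 21177*y/14


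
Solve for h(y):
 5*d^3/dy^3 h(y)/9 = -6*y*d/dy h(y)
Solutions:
 h(y) = C1 + Integral(C2*airyai(-3*2^(1/3)*5^(2/3)*y/5) + C3*airybi(-3*2^(1/3)*5^(2/3)*y/5), y)


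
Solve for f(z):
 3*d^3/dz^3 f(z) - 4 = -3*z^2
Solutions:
 f(z) = C1 + C2*z + C3*z^2 - z^5/60 + 2*z^3/9


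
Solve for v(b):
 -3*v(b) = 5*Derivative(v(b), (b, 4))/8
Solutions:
 v(b) = (C1*sin(5^(3/4)*6^(1/4)*b/5) + C2*cos(5^(3/4)*6^(1/4)*b/5))*exp(-5^(3/4)*6^(1/4)*b/5) + (C3*sin(5^(3/4)*6^(1/4)*b/5) + C4*cos(5^(3/4)*6^(1/4)*b/5))*exp(5^(3/4)*6^(1/4)*b/5)


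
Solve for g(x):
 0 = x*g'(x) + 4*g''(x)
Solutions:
 g(x) = C1 + C2*erf(sqrt(2)*x/4)


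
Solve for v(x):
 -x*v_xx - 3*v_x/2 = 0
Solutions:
 v(x) = C1 + C2/sqrt(x)


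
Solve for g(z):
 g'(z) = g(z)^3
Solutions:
 g(z) = -sqrt(2)*sqrt(-1/(C1 + z))/2
 g(z) = sqrt(2)*sqrt(-1/(C1 + z))/2


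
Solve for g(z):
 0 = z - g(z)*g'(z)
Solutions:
 g(z) = -sqrt(C1 + z^2)
 g(z) = sqrt(C1 + z^2)


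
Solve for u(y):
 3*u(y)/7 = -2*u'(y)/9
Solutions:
 u(y) = C1*exp(-27*y/14)


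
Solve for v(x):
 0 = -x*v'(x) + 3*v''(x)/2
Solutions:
 v(x) = C1 + C2*erfi(sqrt(3)*x/3)


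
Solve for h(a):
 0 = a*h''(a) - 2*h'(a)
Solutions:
 h(a) = C1 + C2*a^3


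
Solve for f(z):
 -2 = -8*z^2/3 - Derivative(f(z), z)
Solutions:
 f(z) = C1 - 8*z^3/9 + 2*z


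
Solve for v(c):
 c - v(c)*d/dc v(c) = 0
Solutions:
 v(c) = -sqrt(C1 + c^2)
 v(c) = sqrt(C1 + c^2)


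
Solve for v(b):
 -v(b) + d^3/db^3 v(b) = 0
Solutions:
 v(b) = C3*exp(b) + (C1*sin(sqrt(3)*b/2) + C2*cos(sqrt(3)*b/2))*exp(-b/2)


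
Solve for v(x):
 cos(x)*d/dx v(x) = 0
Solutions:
 v(x) = C1


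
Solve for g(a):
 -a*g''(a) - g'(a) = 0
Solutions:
 g(a) = C1 + C2*log(a)


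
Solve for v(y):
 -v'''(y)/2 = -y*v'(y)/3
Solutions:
 v(y) = C1 + Integral(C2*airyai(2^(1/3)*3^(2/3)*y/3) + C3*airybi(2^(1/3)*3^(2/3)*y/3), y)


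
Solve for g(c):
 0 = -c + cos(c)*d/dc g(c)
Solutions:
 g(c) = C1 + Integral(c/cos(c), c)


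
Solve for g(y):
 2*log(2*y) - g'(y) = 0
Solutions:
 g(y) = C1 + 2*y*log(y) - 2*y + y*log(4)


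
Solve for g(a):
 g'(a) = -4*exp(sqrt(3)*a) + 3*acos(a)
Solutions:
 g(a) = C1 + 3*a*acos(a) - 3*sqrt(1 - a^2) - 4*sqrt(3)*exp(sqrt(3)*a)/3


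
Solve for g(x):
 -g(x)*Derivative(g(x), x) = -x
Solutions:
 g(x) = -sqrt(C1 + x^2)
 g(x) = sqrt(C1 + x^2)


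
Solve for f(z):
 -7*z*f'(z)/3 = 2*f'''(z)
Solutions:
 f(z) = C1 + Integral(C2*airyai(-6^(2/3)*7^(1/3)*z/6) + C3*airybi(-6^(2/3)*7^(1/3)*z/6), z)


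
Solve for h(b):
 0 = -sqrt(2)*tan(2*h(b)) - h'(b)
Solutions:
 h(b) = -asin(C1*exp(-2*sqrt(2)*b))/2 + pi/2
 h(b) = asin(C1*exp(-2*sqrt(2)*b))/2


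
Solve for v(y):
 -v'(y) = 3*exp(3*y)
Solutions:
 v(y) = C1 - exp(3*y)


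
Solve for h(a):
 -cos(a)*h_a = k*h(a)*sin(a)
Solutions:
 h(a) = C1*exp(k*log(cos(a)))


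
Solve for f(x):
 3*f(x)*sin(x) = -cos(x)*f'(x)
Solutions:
 f(x) = C1*cos(x)^3


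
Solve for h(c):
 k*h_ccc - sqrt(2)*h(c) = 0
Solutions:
 h(c) = C1*exp(2^(1/6)*c*(1/k)^(1/3)) + C2*exp(2^(1/6)*c*(-1 + sqrt(3)*I)*(1/k)^(1/3)/2) + C3*exp(-2^(1/6)*c*(1 + sqrt(3)*I)*(1/k)^(1/3)/2)


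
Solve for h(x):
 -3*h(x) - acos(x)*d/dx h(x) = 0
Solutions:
 h(x) = C1*exp(-3*Integral(1/acos(x), x))


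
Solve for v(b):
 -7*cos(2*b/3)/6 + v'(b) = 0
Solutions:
 v(b) = C1 + 7*sin(2*b/3)/4


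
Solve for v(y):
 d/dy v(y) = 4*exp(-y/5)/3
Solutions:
 v(y) = C1 - 20*exp(-y/5)/3


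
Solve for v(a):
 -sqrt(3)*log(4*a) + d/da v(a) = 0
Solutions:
 v(a) = C1 + sqrt(3)*a*log(a) - sqrt(3)*a + 2*sqrt(3)*a*log(2)


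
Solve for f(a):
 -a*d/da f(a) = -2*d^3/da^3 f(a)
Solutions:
 f(a) = C1 + Integral(C2*airyai(2^(2/3)*a/2) + C3*airybi(2^(2/3)*a/2), a)


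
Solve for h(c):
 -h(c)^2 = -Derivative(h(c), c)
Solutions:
 h(c) = -1/(C1 + c)


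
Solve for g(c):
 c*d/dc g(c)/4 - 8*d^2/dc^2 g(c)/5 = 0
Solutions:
 g(c) = C1 + C2*erfi(sqrt(5)*c/8)


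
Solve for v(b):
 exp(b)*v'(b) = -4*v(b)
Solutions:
 v(b) = C1*exp(4*exp(-b))


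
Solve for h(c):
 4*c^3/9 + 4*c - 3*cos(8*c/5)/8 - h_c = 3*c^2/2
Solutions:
 h(c) = C1 + c^4/9 - c^3/2 + 2*c^2 - 15*sin(8*c/5)/64


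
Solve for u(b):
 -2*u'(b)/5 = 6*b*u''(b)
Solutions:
 u(b) = C1 + C2*b^(14/15)


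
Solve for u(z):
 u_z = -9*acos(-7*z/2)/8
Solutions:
 u(z) = C1 - 9*z*acos(-7*z/2)/8 - 9*sqrt(4 - 49*z^2)/56


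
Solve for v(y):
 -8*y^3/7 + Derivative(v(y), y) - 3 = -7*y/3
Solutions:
 v(y) = C1 + 2*y^4/7 - 7*y^2/6 + 3*y


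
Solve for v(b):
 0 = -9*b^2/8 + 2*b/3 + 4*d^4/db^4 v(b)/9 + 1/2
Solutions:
 v(b) = C1 + C2*b + C3*b^2 + C4*b^3 + 9*b^6/1280 - b^5/80 - 3*b^4/64


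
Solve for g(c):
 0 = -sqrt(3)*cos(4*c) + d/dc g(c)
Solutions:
 g(c) = C1 + sqrt(3)*sin(4*c)/4


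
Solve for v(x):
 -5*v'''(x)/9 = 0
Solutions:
 v(x) = C1 + C2*x + C3*x^2


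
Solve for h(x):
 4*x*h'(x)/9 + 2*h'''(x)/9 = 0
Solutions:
 h(x) = C1 + Integral(C2*airyai(-2^(1/3)*x) + C3*airybi(-2^(1/3)*x), x)


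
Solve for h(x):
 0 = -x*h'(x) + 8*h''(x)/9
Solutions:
 h(x) = C1 + C2*erfi(3*x/4)


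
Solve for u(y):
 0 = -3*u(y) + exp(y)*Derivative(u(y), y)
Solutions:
 u(y) = C1*exp(-3*exp(-y))


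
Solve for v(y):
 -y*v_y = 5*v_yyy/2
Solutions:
 v(y) = C1 + Integral(C2*airyai(-2^(1/3)*5^(2/3)*y/5) + C3*airybi(-2^(1/3)*5^(2/3)*y/5), y)


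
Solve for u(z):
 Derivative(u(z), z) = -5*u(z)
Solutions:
 u(z) = C1*exp(-5*z)


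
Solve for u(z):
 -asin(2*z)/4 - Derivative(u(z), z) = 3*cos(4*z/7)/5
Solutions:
 u(z) = C1 - z*asin(2*z)/4 - sqrt(1 - 4*z^2)/8 - 21*sin(4*z/7)/20


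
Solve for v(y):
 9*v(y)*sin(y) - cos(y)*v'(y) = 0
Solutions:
 v(y) = C1/cos(y)^9


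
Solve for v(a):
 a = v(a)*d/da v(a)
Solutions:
 v(a) = -sqrt(C1 + a^2)
 v(a) = sqrt(C1 + a^2)


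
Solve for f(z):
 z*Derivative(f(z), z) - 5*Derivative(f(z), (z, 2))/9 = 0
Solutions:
 f(z) = C1 + C2*erfi(3*sqrt(10)*z/10)


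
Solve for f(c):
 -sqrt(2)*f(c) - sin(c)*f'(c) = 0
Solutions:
 f(c) = C1*(cos(c) + 1)^(sqrt(2)/2)/(cos(c) - 1)^(sqrt(2)/2)


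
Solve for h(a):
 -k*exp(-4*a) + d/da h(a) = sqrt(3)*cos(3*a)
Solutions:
 h(a) = C1 - k*exp(-4*a)/4 + sqrt(3)*sin(3*a)/3


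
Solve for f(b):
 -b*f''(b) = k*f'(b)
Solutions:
 f(b) = C1 + b^(1 - re(k))*(C2*sin(log(b)*Abs(im(k))) + C3*cos(log(b)*im(k)))


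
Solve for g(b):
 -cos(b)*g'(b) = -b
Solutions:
 g(b) = C1 + Integral(b/cos(b), b)


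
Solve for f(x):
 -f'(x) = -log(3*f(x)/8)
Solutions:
 Integral(1/(-log(_y) - log(3) + 3*log(2)), (_y, f(x))) = C1 - x


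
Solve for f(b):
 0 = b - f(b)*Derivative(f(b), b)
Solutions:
 f(b) = -sqrt(C1 + b^2)
 f(b) = sqrt(C1 + b^2)


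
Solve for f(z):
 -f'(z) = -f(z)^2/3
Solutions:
 f(z) = -3/(C1 + z)


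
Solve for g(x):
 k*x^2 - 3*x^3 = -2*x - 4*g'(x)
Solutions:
 g(x) = C1 - k*x^3/12 + 3*x^4/16 - x^2/4


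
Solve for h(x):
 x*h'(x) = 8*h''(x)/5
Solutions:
 h(x) = C1 + C2*erfi(sqrt(5)*x/4)


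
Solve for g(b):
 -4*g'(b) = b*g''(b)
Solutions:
 g(b) = C1 + C2/b^3


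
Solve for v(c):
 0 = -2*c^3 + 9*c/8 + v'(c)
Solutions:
 v(c) = C1 + c^4/2 - 9*c^2/16


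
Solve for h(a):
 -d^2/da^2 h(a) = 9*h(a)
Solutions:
 h(a) = C1*sin(3*a) + C2*cos(3*a)


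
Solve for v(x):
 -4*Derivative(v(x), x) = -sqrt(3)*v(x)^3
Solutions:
 v(x) = -sqrt(2)*sqrt(-1/(C1 + sqrt(3)*x))
 v(x) = sqrt(2)*sqrt(-1/(C1 + sqrt(3)*x))


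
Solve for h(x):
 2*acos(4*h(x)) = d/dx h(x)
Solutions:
 Integral(1/acos(4*_y), (_y, h(x))) = C1 + 2*x


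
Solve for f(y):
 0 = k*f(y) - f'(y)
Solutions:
 f(y) = C1*exp(k*y)


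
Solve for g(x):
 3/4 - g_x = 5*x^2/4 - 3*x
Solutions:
 g(x) = C1 - 5*x^3/12 + 3*x^2/2 + 3*x/4


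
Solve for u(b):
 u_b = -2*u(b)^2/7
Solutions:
 u(b) = 7/(C1 + 2*b)


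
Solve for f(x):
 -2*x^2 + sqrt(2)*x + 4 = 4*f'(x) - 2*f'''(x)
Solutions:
 f(x) = C1 + C2*exp(-sqrt(2)*x) + C3*exp(sqrt(2)*x) - x^3/6 + sqrt(2)*x^2/8 + x/2


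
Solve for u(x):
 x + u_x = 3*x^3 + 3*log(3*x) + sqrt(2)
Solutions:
 u(x) = C1 + 3*x^4/4 - x^2/2 + 3*x*log(x) - 3*x + sqrt(2)*x + x*log(27)


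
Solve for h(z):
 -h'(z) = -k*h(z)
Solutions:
 h(z) = C1*exp(k*z)


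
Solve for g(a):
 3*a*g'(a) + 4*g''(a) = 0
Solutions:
 g(a) = C1 + C2*erf(sqrt(6)*a/4)


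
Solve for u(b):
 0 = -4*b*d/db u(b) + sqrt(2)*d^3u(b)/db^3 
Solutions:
 u(b) = C1 + Integral(C2*airyai(sqrt(2)*b) + C3*airybi(sqrt(2)*b), b)


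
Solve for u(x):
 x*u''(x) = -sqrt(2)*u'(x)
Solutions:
 u(x) = C1 + C2*x^(1 - sqrt(2))


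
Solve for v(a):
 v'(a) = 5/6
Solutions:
 v(a) = C1 + 5*a/6


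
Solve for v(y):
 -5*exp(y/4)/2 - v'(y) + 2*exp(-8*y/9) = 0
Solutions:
 v(y) = C1 - 10*exp(y/4) - 9*exp(-8*y/9)/4


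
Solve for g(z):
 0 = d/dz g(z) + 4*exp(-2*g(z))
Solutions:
 g(z) = log(-sqrt(C1 - 8*z))
 g(z) = log(C1 - 8*z)/2


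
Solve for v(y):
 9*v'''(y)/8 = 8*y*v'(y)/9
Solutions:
 v(y) = C1 + Integral(C2*airyai(4*3^(2/3)*y/9) + C3*airybi(4*3^(2/3)*y/9), y)


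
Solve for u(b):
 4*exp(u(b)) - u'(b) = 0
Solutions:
 u(b) = log(-1/(C1 + 4*b))


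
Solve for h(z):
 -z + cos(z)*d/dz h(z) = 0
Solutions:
 h(z) = C1 + Integral(z/cos(z), z)


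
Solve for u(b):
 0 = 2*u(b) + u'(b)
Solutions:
 u(b) = C1*exp(-2*b)


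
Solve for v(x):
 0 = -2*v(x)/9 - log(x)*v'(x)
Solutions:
 v(x) = C1*exp(-2*li(x)/9)


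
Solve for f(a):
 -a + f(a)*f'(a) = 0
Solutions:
 f(a) = -sqrt(C1 + a^2)
 f(a) = sqrt(C1 + a^2)


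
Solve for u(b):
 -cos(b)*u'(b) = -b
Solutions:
 u(b) = C1 + Integral(b/cos(b), b)


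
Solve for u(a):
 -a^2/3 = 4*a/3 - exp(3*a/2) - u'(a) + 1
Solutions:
 u(a) = C1 + a^3/9 + 2*a^2/3 + a - 2*exp(3*a/2)/3


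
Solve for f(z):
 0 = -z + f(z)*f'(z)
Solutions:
 f(z) = -sqrt(C1 + z^2)
 f(z) = sqrt(C1 + z^2)


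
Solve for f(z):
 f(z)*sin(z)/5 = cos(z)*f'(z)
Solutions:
 f(z) = C1/cos(z)^(1/5)


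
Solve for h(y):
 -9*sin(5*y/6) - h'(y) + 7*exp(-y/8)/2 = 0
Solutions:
 h(y) = C1 + 54*cos(5*y/6)/5 - 28*exp(-y/8)


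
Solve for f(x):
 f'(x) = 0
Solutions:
 f(x) = C1


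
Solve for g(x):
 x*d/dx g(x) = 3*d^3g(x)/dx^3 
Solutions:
 g(x) = C1 + Integral(C2*airyai(3^(2/3)*x/3) + C3*airybi(3^(2/3)*x/3), x)


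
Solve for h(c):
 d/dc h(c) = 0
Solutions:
 h(c) = C1


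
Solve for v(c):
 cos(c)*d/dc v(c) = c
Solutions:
 v(c) = C1 + Integral(c/cos(c), c)


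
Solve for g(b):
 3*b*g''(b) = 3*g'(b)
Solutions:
 g(b) = C1 + C2*b^2


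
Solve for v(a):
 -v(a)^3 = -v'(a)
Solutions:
 v(a) = -sqrt(2)*sqrt(-1/(C1 + a))/2
 v(a) = sqrt(2)*sqrt(-1/(C1 + a))/2


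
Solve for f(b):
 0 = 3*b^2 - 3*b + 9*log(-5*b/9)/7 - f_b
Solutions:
 f(b) = C1 + b^3 - 3*b^2/2 + 9*b*log(-b)/7 + 9*b*(-2*log(3) - 1 + log(5))/7


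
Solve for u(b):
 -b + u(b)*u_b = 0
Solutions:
 u(b) = -sqrt(C1 + b^2)
 u(b) = sqrt(C1 + b^2)


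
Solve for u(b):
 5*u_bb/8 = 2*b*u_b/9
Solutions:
 u(b) = C1 + C2*erfi(2*sqrt(10)*b/15)


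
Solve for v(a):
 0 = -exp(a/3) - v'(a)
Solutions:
 v(a) = C1 - 3*exp(a/3)


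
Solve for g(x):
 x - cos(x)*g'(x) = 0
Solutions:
 g(x) = C1 + Integral(x/cos(x), x)


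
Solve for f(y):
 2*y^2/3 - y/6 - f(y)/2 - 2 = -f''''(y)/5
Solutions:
 f(y) = C1*exp(-2^(3/4)*5^(1/4)*y/2) + C2*exp(2^(3/4)*5^(1/4)*y/2) + C3*sin(2^(3/4)*5^(1/4)*y/2) + C4*cos(2^(3/4)*5^(1/4)*y/2) + 4*y^2/3 - y/3 - 4


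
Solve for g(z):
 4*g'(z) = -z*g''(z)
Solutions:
 g(z) = C1 + C2/z^3


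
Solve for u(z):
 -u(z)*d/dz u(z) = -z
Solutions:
 u(z) = -sqrt(C1 + z^2)
 u(z) = sqrt(C1 + z^2)


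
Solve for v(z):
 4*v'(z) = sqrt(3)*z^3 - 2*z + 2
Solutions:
 v(z) = C1 + sqrt(3)*z^4/16 - z^2/4 + z/2


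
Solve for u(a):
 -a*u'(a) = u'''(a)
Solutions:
 u(a) = C1 + Integral(C2*airyai(-a) + C3*airybi(-a), a)


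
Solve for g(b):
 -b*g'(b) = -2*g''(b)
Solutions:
 g(b) = C1 + C2*erfi(b/2)


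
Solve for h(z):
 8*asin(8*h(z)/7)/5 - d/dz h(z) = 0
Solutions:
 Integral(1/asin(8*_y/7), (_y, h(z))) = C1 + 8*z/5


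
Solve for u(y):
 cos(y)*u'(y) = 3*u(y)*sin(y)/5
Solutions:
 u(y) = C1/cos(y)^(3/5)


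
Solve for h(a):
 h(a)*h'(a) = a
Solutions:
 h(a) = -sqrt(C1 + a^2)
 h(a) = sqrt(C1 + a^2)


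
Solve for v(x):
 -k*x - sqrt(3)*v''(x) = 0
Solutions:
 v(x) = C1 + C2*x - sqrt(3)*k*x^3/18


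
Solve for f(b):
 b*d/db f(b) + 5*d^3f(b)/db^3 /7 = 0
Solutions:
 f(b) = C1 + Integral(C2*airyai(-5^(2/3)*7^(1/3)*b/5) + C3*airybi(-5^(2/3)*7^(1/3)*b/5), b)


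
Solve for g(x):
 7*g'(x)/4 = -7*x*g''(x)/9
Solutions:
 g(x) = C1 + C2/x^(5/4)


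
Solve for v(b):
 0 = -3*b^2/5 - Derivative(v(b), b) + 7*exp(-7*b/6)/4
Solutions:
 v(b) = C1 - b^3/5 - 3*exp(-7*b/6)/2


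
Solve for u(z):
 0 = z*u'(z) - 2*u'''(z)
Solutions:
 u(z) = C1 + Integral(C2*airyai(2^(2/3)*z/2) + C3*airybi(2^(2/3)*z/2), z)


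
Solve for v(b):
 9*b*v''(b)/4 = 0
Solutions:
 v(b) = C1 + C2*b


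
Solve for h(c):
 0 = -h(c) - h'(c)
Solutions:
 h(c) = C1*exp(-c)


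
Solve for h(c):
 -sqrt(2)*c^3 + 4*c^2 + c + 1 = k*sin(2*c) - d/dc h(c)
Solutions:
 h(c) = C1 + sqrt(2)*c^4/4 - 4*c^3/3 - c^2/2 - c - k*cos(2*c)/2


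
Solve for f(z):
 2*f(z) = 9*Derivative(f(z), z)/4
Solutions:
 f(z) = C1*exp(8*z/9)


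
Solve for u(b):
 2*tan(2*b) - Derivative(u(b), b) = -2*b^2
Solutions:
 u(b) = C1 + 2*b^3/3 - log(cos(2*b))


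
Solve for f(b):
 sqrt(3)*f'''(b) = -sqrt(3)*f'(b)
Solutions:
 f(b) = C1 + C2*sin(b) + C3*cos(b)


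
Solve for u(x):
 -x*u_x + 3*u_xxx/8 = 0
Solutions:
 u(x) = C1 + Integral(C2*airyai(2*3^(2/3)*x/3) + C3*airybi(2*3^(2/3)*x/3), x)


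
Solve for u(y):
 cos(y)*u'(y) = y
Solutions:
 u(y) = C1 + Integral(y/cos(y), y)


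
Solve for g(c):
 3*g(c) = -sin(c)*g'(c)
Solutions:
 g(c) = C1*(cos(c) + 1)^(3/2)/(cos(c) - 1)^(3/2)


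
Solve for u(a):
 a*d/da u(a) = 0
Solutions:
 u(a) = C1


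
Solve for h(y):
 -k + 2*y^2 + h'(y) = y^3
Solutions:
 h(y) = C1 + k*y + y^4/4 - 2*y^3/3


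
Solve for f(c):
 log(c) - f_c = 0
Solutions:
 f(c) = C1 + c*log(c) - c


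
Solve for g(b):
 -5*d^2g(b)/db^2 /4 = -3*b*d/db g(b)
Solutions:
 g(b) = C1 + C2*erfi(sqrt(30)*b/5)


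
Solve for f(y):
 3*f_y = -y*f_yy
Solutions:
 f(y) = C1 + C2/y^2


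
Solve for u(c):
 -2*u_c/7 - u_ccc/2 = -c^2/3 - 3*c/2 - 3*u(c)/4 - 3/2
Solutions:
 u(c) = C1*exp(42^(1/3)*c*(-(1323 + sqrt(1771833))^(1/3) + 8*42^(1/3)/(1323 + sqrt(1771833))^(1/3))/84)*sin(14^(1/3)*3^(1/6)*c*(24*14^(1/3)/(1323 + sqrt(1771833))^(1/3) + 3^(2/3)*(1323 + sqrt(1771833))^(1/3))/84) + C2*exp(42^(1/3)*c*(-(1323 + sqrt(1771833))^(1/3) + 8*42^(1/3)/(1323 + sqrt(1771833))^(1/3))/84)*cos(14^(1/3)*3^(1/6)*c*(24*14^(1/3)/(1323 + sqrt(1771833))^(1/3) + 3^(2/3)*(1323 + sqrt(1771833))^(1/3))/84) + C3*exp(-42^(1/3)*c*(-(1323 + sqrt(1771833))^(1/3) + 8*42^(1/3)/(1323 + sqrt(1771833))^(1/3))/42) - 4*c^2/9 - 442*c/189 - 11474/3969


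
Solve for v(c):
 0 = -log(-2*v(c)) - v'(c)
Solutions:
 Integral(1/(log(-_y) + log(2)), (_y, v(c))) = C1 - c


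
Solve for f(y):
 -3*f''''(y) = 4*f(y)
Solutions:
 f(y) = (C1*sin(3^(3/4)*y/3) + C2*cos(3^(3/4)*y/3))*exp(-3^(3/4)*y/3) + (C3*sin(3^(3/4)*y/3) + C4*cos(3^(3/4)*y/3))*exp(3^(3/4)*y/3)


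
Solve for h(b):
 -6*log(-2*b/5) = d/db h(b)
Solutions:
 h(b) = C1 - 6*b*log(-b) + 6*b*(-log(2) + 1 + log(5))


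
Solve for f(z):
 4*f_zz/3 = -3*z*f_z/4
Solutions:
 f(z) = C1 + C2*erf(3*sqrt(2)*z/8)


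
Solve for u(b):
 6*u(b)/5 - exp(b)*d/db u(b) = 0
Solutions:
 u(b) = C1*exp(-6*exp(-b)/5)


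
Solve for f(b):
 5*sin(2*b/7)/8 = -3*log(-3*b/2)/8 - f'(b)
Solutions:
 f(b) = C1 - 3*b*log(-b)/8 - 3*b*log(3)/8 + 3*b*log(2)/8 + 3*b/8 + 35*cos(2*b/7)/16


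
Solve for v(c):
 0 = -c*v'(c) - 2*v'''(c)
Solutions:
 v(c) = C1 + Integral(C2*airyai(-2^(2/3)*c/2) + C3*airybi(-2^(2/3)*c/2), c)


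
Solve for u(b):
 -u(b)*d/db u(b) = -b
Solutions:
 u(b) = -sqrt(C1 + b^2)
 u(b) = sqrt(C1 + b^2)


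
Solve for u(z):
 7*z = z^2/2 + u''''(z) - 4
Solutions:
 u(z) = C1 + C2*z + C3*z^2 + C4*z^3 - z^6/720 + 7*z^5/120 + z^4/6


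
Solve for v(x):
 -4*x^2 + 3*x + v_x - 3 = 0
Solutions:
 v(x) = C1 + 4*x^3/3 - 3*x^2/2 + 3*x


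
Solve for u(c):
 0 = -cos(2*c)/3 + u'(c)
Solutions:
 u(c) = C1 + sin(2*c)/6


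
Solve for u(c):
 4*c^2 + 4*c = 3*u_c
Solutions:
 u(c) = C1 + 4*c^3/9 + 2*c^2/3


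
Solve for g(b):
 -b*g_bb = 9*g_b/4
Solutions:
 g(b) = C1 + C2/b^(5/4)


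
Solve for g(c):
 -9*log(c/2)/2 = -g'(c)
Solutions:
 g(c) = C1 + 9*c*log(c)/2 - 9*c/2 - 9*c*log(2)/2


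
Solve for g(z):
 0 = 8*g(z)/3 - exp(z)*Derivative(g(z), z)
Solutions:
 g(z) = C1*exp(-8*exp(-z)/3)


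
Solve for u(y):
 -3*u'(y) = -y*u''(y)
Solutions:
 u(y) = C1 + C2*y^4


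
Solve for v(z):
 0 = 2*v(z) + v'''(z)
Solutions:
 v(z) = C3*exp(-2^(1/3)*z) + (C1*sin(2^(1/3)*sqrt(3)*z/2) + C2*cos(2^(1/3)*sqrt(3)*z/2))*exp(2^(1/3)*z/2)


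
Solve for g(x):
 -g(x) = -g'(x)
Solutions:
 g(x) = C1*exp(x)


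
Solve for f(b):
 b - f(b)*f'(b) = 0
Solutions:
 f(b) = -sqrt(C1 + b^2)
 f(b) = sqrt(C1 + b^2)


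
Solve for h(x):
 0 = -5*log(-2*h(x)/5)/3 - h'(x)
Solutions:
 3*Integral(1/(log(-_y) - log(5) + log(2)), (_y, h(x)))/5 = C1 - x


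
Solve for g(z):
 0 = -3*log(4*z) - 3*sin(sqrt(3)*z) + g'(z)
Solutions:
 g(z) = C1 + 3*z*log(z) - 3*z + 6*z*log(2) - sqrt(3)*cos(sqrt(3)*z)


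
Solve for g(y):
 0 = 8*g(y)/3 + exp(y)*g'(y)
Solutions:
 g(y) = C1*exp(8*exp(-y)/3)


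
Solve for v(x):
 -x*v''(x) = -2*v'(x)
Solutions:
 v(x) = C1 + C2*x^3


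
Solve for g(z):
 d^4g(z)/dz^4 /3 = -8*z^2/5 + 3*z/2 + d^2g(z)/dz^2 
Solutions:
 g(z) = C1 + C2*z + C3*exp(-sqrt(3)*z) + C4*exp(sqrt(3)*z) + 2*z^4/15 - z^3/4 + 8*z^2/15


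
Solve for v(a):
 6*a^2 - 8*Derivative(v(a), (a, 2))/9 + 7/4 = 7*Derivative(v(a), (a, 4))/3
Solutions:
 v(a) = C1 + C2*a + C3*sin(2*sqrt(42)*a/21) + C4*cos(2*sqrt(42)*a/21) + 9*a^4/16 - 1071*a^2/64


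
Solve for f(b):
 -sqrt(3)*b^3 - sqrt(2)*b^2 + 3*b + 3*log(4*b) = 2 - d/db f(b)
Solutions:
 f(b) = C1 + sqrt(3)*b^4/4 + sqrt(2)*b^3/3 - 3*b^2/2 - 3*b*log(b) - b*log(64) + 5*b


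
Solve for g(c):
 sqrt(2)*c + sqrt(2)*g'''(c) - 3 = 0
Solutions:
 g(c) = C1 + C2*c + C3*c^2 - c^4/24 + sqrt(2)*c^3/4


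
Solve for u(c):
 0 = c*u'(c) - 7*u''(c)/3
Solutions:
 u(c) = C1 + C2*erfi(sqrt(42)*c/14)


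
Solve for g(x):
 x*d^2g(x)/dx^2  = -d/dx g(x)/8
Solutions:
 g(x) = C1 + C2*x^(7/8)


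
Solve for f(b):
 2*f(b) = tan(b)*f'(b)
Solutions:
 f(b) = C1*sin(b)^2


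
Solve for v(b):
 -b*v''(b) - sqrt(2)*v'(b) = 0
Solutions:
 v(b) = C1 + C2*b^(1 - sqrt(2))


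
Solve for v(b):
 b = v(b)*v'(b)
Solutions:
 v(b) = -sqrt(C1 + b^2)
 v(b) = sqrt(C1 + b^2)


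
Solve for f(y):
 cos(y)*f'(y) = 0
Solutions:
 f(y) = C1


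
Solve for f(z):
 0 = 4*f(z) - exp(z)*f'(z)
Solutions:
 f(z) = C1*exp(-4*exp(-z))


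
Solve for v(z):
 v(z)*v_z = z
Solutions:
 v(z) = -sqrt(C1 + z^2)
 v(z) = sqrt(C1 + z^2)


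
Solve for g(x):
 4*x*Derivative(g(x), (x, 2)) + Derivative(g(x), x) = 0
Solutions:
 g(x) = C1 + C2*x^(3/4)


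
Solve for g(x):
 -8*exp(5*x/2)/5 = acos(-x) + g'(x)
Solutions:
 g(x) = C1 - x*acos(-x) - sqrt(1 - x^2) - 16*exp(5*x/2)/25


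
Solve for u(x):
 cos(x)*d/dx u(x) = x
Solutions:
 u(x) = C1 + Integral(x/cos(x), x)


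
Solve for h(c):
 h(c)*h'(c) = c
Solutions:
 h(c) = -sqrt(C1 + c^2)
 h(c) = sqrt(C1 + c^2)


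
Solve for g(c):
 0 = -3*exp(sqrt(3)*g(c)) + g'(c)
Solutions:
 g(c) = sqrt(3)*(2*log(-1/(C1 + 3*c)) - log(3))/6


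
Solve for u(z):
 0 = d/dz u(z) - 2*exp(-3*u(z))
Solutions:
 u(z) = log(C1 + 6*z)/3
 u(z) = log((-3^(1/3) - 3^(5/6)*I)*(C1 + 2*z)^(1/3)/2)
 u(z) = log((-3^(1/3) + 3^(5/6)*I)*(C1 + 2*z)^(1/3)/2)


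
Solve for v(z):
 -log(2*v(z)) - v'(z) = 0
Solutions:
 Integral(1/(log(_y) + log(2)), (_y, v(z))) = C1 - z


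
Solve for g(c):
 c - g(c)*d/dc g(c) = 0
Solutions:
 g(c) = -sqrt(C1 + c^2)
 g(c) = sqrt(C1 + c^2)


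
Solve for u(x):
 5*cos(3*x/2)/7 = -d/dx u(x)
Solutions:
 u(x) = C1 - 10*sin(3*x/2)/21


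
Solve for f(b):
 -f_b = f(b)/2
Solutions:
 f(b) = C1*exp(-b/2)


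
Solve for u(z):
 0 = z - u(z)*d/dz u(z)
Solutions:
 u(z) = -sqrt(C1 + z^2)
 u(z) = sqrt(C1 + z^2)


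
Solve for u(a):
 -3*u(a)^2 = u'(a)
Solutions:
 u(a) = 1/(C1 + 3*a)


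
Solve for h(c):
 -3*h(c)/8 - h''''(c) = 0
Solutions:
 h(c) = (C1*sin(2^(3/4)*3^(1/4)*c/4) + C2*cos(2^(3/4)*3^(1/4)*c/4))*exp(-2^(3/4)*3^(1/4)*c/4) + (C3*sin(2^(3/4)*3^(1/4)*c/4) + C4*cos(2^(3/4)*3^(1/4)*c/4))*exp(2^(3/4)*3^(1/4)*c/4)


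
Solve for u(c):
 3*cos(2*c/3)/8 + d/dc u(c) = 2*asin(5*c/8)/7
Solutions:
 u(c) = C1 + 2*c*asin(5*c/8)/7 + 2*sqrt(64 - 25*c^2)/35 - 9*sin(2*c/3)/16


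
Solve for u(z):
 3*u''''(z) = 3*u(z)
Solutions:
 u(z) = C1*exp(-z) + C2*exp(z) + C3*sin(z) + C4*cos(z)


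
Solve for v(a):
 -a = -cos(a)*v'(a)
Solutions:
 v(a) = C1 + Integral(a/cos(a), a)


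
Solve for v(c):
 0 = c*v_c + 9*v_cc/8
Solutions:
 v(c) = C1 + C2*erf(2*c/3)


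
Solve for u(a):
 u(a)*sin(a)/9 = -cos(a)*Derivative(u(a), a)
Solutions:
 u(a) = C1*cos(a)^(1/9)


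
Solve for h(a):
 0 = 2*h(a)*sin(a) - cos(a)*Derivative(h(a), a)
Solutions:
 h(a) = C1/cos(a)^2


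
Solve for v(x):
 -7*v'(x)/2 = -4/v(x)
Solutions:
 v(x) = -sqrt(C1 + 112*x)/7
 v(x) = sqrt(C1 + 112*x)/7


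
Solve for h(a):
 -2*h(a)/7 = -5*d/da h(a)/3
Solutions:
 h(a) = C1*exp(6*a/35)


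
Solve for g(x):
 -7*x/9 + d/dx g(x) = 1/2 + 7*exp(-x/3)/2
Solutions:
 g(x) = C1 + 7*x^2/18 + x/2 - 21*exp(-x/3)/2


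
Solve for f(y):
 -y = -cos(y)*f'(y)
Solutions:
 f(y) = C1 + Integral(y/cos(y), y)


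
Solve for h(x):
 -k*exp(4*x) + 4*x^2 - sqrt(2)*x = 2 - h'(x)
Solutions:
 h(x) = C1 + k*exp(4*x)/4 - 4*x^3/3 + sqrt(2)*x^2/2 + 2*x


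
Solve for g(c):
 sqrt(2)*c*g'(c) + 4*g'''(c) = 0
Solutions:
 g(c) = C1 + Integral(C2*airyai(-sqrt(2)*c/2) + C3*airybi(-sqrt(2)*c/2), c)


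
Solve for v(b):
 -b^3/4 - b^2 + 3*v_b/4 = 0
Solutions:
 v(b) = C1 + b^4/12 + 4*b^3/9


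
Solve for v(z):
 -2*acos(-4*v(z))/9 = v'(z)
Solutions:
 Integral(1/acos(-4*_y), (_y, v(z))) = C1 - 2*z/9


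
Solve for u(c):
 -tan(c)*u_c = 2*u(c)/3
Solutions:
 u(c) = C1/sin(c)^(2/3)


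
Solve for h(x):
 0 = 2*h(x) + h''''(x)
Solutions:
 h(x) = (C1*sin(2^(3/4)*x/2) + C2*cos(2^(3/4)*x/2))*exp(-2^(3/4)*x/2) + (C3*sin(2^(3/4)*x/2) + C4*cos(2^(3/4)*x/2))*exp(2^(3/4)*x/2)


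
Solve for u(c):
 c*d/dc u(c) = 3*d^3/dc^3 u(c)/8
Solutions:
 u(c) = C1 + Integral(C2*airyai(2*3^(2/3)*c/3) + C3*airybi(2*3^(2/3)*c/3), c)


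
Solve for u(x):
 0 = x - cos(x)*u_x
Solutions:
 u(x) = C1 + Integral(x/cos(x), x)


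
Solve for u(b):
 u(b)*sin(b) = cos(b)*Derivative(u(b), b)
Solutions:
 u(b) = C1/cos(b)


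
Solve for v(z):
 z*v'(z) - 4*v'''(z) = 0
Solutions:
 v(z) = C1 + Integral(C2*airyai(2^(1/3)*z/2) + C3*airybi(2^(1/3)*z/2), z)


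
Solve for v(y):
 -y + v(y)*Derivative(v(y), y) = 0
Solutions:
 v(y) = -sqrt(C1 + y^2)
 v(y) = sqrt(C1 + y^2)


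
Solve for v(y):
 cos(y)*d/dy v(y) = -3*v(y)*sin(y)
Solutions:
 v(y) = C1*cos(y)^3


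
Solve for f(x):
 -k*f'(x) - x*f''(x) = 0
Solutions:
 f(x) = C1 + x^(1 - re(k))*(C2*sin(log(x)*Abs(im(k))) + C3*cos(log(x)*im(k)))


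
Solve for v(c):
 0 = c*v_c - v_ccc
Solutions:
 v(c) = C1 + Integral(C2*airyai(c) + C3*airybi(c), c)


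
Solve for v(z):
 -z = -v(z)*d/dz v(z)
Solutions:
 v(z) = -sqrt(C1 + z^2)
 v(z) = sqrt(C1 + z^2)


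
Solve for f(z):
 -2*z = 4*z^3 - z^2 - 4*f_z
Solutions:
 f(z) = C1 + z^4/4 - z^3/12 + z^2/4


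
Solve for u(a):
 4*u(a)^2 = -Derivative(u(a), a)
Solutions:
 u(a) = 1/(C1 + 4*a)


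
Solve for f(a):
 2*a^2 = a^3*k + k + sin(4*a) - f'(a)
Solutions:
 f(a) = C1 + a^4*k/4 - 2*a^3/3 + a*k - cos(4*a)/4


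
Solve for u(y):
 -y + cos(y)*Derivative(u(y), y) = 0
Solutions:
 u(y) = C1 + Integral(y/cos(y), y)


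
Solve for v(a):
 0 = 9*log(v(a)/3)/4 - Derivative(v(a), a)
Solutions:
 4*Integral(1/(-log(_y) + log(3)), (_y, v(a)))/9 = C1 - a


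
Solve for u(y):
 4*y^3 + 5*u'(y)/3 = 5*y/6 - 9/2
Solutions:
 u(y) = C1 - 3*y^4/5 + y^2/4 - 27*y/10


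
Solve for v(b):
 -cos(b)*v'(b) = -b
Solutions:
 v(b) = C1 + Integral(b/cos(b), b)


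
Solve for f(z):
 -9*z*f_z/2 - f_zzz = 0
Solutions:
 f(z) = C1 + Integral(C2*airyai(-6^(2/3)*z/2) + C3*airybi(-6^(2/3)*z/2), z)


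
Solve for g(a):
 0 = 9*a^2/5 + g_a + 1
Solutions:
 g(a) = C1 - 3*a^3/5 - a


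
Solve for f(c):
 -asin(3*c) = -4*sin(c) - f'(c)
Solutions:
 f(c) = C1 + c*asin(3*c) + sqrt(1 - 9*c^2)/3 + 4*cos(c)


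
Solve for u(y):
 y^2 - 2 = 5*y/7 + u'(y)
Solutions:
 u(y) = C1 + y^3/3 - 5*y^2/14 - 2*y


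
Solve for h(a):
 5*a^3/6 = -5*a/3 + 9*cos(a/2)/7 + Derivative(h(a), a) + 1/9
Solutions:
 h(a) = C1 + 5*a^4/24 + 5*a^2/6 - a/9 - 18*sin(a/2)/7


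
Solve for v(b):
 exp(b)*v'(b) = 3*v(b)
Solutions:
 v(b) = C1*exp(-3*exp(-b))


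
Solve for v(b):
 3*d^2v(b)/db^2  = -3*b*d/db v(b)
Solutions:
 v(b) = C1 + C2*erf(sqrt(2)*b/2)


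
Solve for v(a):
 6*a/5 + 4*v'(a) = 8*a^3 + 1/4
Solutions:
 v(a) = C1 + a^4/2 - 3*a^2/20 + a/16


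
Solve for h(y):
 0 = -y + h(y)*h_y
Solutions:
 h(y) = -sqrt(C1 + y^2)
 h(y) = sqrt(C1 + y^2)


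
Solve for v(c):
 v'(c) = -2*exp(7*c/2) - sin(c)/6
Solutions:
 v(c) = C1 - 4*exp(7*c/2)/7 + cos(c)/6


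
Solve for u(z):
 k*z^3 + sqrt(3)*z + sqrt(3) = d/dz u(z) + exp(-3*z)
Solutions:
 u(z) = C1 + k*z^4/4 + sqrt(3)*z^2/2 + sqrt(3)*z + exp(-3*z)/3


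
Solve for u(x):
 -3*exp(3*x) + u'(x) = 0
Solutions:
 u(x) = C1 + exp(3*x)


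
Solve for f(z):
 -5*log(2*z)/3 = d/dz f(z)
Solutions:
 f(z) = C1 - 5*z*log(z)/3 - 5*z*log(2)/3 + 5*z/3


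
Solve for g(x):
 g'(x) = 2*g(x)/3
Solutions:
 g(x) = C1*exp(2*x/3)


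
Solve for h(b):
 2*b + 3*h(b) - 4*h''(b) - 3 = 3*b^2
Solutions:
 h(b) = C1*exp(-sqrt(3)*b/2) + C2*exp(sqrt(3)*b/2) + b^2 - 2*b/3 + 11/3


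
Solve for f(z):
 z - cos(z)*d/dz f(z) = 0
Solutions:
 f(z) = C1 + Integral(z/cos(z), z)


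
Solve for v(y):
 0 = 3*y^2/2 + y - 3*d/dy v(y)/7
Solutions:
 v(y) = C1 + 7*y^3/6 + 7*y^2/6


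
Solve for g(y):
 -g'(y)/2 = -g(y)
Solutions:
 g(y) = C1*exp(2*y)


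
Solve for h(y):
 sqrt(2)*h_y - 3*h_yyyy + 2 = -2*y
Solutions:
 h(y) = C1 + C4*exp(2^(1/6)*3^(2/3)*y/3) - sqrt(2)*y^2/2 - sqrt(2)*y + (C2*sin(6^(1/6)*y/2) + C3*cos(6^(1/6)*y/2))*exp(-2^(1/6)*3^(2/3)*y/6)


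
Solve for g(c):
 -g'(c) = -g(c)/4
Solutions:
 g(c) = C1*exp(c/4)


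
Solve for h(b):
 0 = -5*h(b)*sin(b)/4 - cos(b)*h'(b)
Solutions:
 h(b) = C1*cos(b)^(5/4)


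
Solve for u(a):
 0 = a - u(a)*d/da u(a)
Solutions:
 u(a) = -sqrt(C1 + a^2)
 u(a) = sqrt(C1 + a^2)


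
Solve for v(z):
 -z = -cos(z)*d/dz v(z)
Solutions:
 v(z) = C1 + Integral(z/cos(z), z)


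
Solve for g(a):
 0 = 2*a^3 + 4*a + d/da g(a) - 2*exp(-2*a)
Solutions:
 g(a) = C1 - a^4/2 - 2*a^2 - exp(-2*a)


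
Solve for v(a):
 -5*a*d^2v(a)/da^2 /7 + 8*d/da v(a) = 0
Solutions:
 v(a) = C1 + C2*a^(61/5)


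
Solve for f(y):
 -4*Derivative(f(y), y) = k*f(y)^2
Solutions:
 f(y) = 4/(C1 + k*y)


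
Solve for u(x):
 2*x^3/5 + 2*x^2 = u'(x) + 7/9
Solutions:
 u(x) = C1 + x^4/10 + 2*x^3/3 - 7*x/9


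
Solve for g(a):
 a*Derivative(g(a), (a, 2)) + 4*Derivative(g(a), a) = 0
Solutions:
 g(a) = C1 + C2/a^3


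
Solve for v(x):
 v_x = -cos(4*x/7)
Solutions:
 v(x) = C1 - 7*sin(4*x/7)/4


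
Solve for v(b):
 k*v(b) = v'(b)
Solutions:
 v(b) = C1*exp(b*k)


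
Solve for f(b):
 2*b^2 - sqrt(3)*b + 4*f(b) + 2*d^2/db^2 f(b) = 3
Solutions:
 f(b) = C1*sin(sqrt(2)*b) + C2*cos(sqrt(2)*b) - b^2/2 + sqrt(3)*b/4 + 5/4


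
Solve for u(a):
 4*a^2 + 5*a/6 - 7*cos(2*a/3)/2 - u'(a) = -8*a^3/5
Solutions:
 u(a) = C1 + 2*a^4/5 + 4*a^3/3 + 5*a^2/12 - 21*sin(2*a/3)/4


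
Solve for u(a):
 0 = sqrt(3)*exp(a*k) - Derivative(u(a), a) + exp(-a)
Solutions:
 u(a) = C1 - exp(-a) + sqrt(3)*exp(a*k)/k


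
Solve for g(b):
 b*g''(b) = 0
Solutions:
 g(b) = C1 + C2*b


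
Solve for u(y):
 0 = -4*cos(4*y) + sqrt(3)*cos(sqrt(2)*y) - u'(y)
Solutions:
 u(y) = C1 - sin(4*y) + sqrt(6)*sin(sqrt(2)*y)/2


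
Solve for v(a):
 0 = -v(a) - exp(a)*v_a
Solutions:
 v(a) = C1*exp(exp(-a))


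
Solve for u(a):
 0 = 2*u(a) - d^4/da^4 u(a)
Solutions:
 u(a) = C1*exp(-2^(1/4)*a) + C2*exp(2^(1/4)*a) + C3*sin(2^(1/4)*a) + C4*cos(2^(1/4)*a)


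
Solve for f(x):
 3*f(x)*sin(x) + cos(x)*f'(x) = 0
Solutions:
 f(x) = C1*cos(x)^3


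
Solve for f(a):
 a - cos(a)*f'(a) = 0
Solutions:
 f(a) = C1 + Integral(a/cos(a), a)


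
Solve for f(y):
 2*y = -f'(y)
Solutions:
 f(y) = C1 - y^2


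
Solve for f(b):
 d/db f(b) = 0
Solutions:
 f(b) = C1


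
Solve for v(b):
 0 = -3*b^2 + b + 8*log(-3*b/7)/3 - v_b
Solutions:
 v(b) = C1 - b^3 + b^2/2 + 8*b*log(-b)/3 + 8*b*(-log(7) - 1 + log(3))/3


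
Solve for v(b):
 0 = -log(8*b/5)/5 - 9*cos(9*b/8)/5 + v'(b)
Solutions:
 v(b) = C1 + b*log(b)/5 - b*log(5)/5 - b/5 + 3*b*log(2)/5 + 8*sin(9*b/8)/5


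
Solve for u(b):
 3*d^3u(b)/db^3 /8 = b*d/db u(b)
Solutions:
 u(b) = C1 + Integral(C2*airyai(2*3^(2/3)*b/3) + C3*airybi(2*3^(2/3)*b/3), b)


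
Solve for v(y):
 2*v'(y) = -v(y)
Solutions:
 v(y) = C1*exp(-y/2)


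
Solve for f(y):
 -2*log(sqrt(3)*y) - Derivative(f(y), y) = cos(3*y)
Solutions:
 f(y) = C1 - 2*y*log(y) - y*log(3) + 2*y - sin(3*y)/3


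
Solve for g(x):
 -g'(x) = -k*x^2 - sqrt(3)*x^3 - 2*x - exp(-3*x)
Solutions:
 g(x) = C1 + k*x^3/3 + sqrt(3)*x^4/4 + x^2 - exp(-3*x)/3


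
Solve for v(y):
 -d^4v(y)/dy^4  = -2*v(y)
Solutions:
 v(y) = C1*exp(-2^(1/4)*y) + C2*exp(2^(1/4)*y) + C3*sin(2^(1/4)*y) + C4*cos(2^(1/4)*y)


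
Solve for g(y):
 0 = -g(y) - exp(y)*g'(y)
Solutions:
 g(y) = C1*exp(exp(-y))


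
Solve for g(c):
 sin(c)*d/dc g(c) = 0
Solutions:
 g(c) = C1


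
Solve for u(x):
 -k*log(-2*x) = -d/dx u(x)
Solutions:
 u(x) = C1 + k*x*log(-x) + k*x*(-1 + log(2))


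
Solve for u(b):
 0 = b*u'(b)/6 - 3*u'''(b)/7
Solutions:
 u(b) = C1 + Integral(C2*airyai(84^(1/3)*b/6) + C3*airybi(84^(1/3)*b/6), b)


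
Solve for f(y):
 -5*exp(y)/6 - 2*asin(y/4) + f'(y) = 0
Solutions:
 f(y) = C1 + 2*y*asin(y/4) + 2*sqrt(16 - y^2) + 5*exp(y)/6


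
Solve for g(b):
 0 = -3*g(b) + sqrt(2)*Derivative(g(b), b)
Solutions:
 g(b) = C1*exp(3*sqrt(2)*b/2)


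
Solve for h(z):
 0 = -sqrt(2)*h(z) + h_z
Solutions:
 h(z) = C1*exp(sqrt(2)*z)


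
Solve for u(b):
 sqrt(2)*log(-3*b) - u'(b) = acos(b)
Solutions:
 u(b) = C1 + sqrt(2)*b*(log(-b) - 1) - b*acos(b) + sqrt(2)*b*log(3) + sqrt(1 - b^2)


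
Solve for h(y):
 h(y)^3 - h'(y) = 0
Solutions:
 h(y) = -sqrt(2)*sqrt(-1/(C1 + y))/2
 h(y) = sqrt(2)*sqrt(-1/(C1 + y))/2


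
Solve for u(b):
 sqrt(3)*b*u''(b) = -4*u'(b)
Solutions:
 u(b) = C1 + C2*b^(1 - 4*sqrt(3)/3)


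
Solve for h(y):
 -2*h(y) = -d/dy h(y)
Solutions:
 h(y) = C1*exp(2*y)


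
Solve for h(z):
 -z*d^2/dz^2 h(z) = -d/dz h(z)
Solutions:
 h(z) = C1 + C2*z^2


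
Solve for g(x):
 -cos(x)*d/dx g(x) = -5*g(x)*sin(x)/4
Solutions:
 g(x) = C1/cos(x)^(5/4)


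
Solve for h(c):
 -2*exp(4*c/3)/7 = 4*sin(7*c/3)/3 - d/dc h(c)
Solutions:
 h(c) = C1 + 3*exp(4*c/3)/14 - 4*cos(7*c/3)/7


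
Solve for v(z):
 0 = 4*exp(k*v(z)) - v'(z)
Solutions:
 v(z) = Piecewise((log(-1/(C1*k + 4*k*z))/k, Ne(k, 0)), (nan, True))
 v(z) = Piecewise((C1 + 4*z, Eq(k, 0)), (nan, True))


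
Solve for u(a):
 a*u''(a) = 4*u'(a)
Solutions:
 u(a) = C1 + C2*a^5


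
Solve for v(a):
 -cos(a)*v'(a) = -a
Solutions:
 v(a) = C1 + Integral(a/cos(a), a)


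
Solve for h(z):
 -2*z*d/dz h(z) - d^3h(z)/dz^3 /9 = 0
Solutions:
 h(z) = C1 + Integral(C2*airyai(-18^(1/3)*z) + C3*airybi(-18^(1/3)*z), z)


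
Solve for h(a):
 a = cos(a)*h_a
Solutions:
 h(a) = C1 + Integral(a/cos(a), a)


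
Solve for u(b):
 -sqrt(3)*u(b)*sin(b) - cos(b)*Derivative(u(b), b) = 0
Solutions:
 u(b) = C1*cos(b)^(sqrt(3))


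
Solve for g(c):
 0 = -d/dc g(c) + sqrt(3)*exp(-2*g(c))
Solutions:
 g(c) = log(-sqrt(C1 + 2*sqrt(3)*c))
 g(c) = log(C1 + 2*sqrt(3)*c)/2


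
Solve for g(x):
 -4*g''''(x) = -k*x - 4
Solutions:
 g(x) = C1 + C2*x + C3*x^2 + C4*x^3 + k*x^5/480 + x^4/24


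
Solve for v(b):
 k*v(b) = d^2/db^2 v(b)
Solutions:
 v(b) = C1*exp(-b*sqrt(k)) + C2*exp(b*sqrt(k))


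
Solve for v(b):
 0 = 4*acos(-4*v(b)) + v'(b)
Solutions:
 Integral(1/acos(-4*_y), (_y, v(b))) = C1 - 4*b


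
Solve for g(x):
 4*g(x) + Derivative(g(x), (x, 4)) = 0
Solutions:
 g(x) = (C1*sin(x) + C2*cos(x))*exp(-x) + (C3*sin(x) + C4*cos(x))*exp(x)


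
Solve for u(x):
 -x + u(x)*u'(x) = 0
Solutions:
 u(x) = -sqrt(C1 + x^2)
 u(x) = sqrt(C1 + x^2)


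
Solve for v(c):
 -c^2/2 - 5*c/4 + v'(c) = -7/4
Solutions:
 v(c) = C1 + c^3/6 + 5*c^2/8 - 7*c/4


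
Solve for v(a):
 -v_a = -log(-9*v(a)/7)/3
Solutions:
 -3*Integral(1/(log(-_y) - log(7) + 2*log(3)), (_y, v(a))) = C1 - a


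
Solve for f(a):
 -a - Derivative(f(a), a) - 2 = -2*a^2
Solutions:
 f(a) = C1 + 2*a^3/3 - a^2/2 - 2*a


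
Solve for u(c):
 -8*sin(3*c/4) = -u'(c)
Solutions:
 u(c) = C1 - 32*cos(3*c/4)/3


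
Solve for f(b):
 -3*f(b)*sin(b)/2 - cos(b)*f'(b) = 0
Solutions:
 f(b) = C1*cos(b)^(3/2)


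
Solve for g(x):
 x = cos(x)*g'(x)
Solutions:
 g(x) = C1 + Integral(x/cos(x), x)


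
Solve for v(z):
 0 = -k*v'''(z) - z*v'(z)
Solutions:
 v(z) = C1 + Integral(C2*airyai(z*(-1/k)^(1/3)) + C3*airybi(z*(-1/k)^(1/3)), z)


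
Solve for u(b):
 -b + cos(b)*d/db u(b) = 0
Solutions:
 u(b) = C1 + Integral(b/cos(b), b)


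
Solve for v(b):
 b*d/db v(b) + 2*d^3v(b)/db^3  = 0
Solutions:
 v(b) = C1 + Integral(C2*airyai(-2^(2/3)*b/2) + C3*airybi(-2^(2/3)*b/2), b)


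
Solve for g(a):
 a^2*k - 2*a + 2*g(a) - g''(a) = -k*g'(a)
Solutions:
 g(a) = C1*exp(a*(k - sqrt(k^2 + 8))/2) + C2*exp(a*(k + sqrt(k^2 + 8))/2) - a^2*k/2 + a*k^2/2 + a - k^3/4 - k


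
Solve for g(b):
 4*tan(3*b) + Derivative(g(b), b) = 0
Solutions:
 g(b) = C1 + 4*log(cos(3*b))/3


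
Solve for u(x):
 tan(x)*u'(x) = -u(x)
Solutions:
 u(x) = C1/sin(x)


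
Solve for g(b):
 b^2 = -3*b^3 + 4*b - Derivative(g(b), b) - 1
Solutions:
 g(b) = C1 - 3*b^4/4 - b^3/3 + 2*b^2 - b


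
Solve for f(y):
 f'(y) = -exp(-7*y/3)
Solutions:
 f(y) = C1 + 3*exp(-7*y/3)/7


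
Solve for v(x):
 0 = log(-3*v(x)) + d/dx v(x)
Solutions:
 Integral(1/(log(-_y) + log(3)), (_y, v(x))) = C1 - x


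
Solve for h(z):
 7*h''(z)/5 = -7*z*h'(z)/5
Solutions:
 h(z) = C1 + C2*erf(sqrt(2)*z/2)


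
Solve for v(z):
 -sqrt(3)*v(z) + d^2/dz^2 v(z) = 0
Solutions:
 v(z) = C1*exp(-3^(1/4)*z) + C2*exp(3^(1/4)*z)


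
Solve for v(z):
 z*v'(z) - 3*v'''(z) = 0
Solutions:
 v(z) = C1 + Integral(C2*airyai(3^(2/3)*z/3) + C3*airybi(3^(2/3)*z/3), z)


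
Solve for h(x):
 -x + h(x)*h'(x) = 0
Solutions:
 h(x) = -sqrt(C1 + x^2)
 h(x) = sqrt(C1 + x^2)


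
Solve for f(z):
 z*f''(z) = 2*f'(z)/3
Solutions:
 f(z) = C1 + C2*z^(5/3)


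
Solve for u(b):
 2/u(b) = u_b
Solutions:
 u(b) = -sqrt(C1 + 4*b)
 u(b) = sqrt(C1 + 4*b)


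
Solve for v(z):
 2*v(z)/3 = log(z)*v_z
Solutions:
 v(z) = C1*exp(2*li(z)/3)


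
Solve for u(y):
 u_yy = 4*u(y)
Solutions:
 u(y) = C1*exp(-2*y) + C2*exp(2*y)


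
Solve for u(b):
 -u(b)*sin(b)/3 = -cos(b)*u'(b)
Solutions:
 u(b) = C1/cos(b)^(1/3)
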